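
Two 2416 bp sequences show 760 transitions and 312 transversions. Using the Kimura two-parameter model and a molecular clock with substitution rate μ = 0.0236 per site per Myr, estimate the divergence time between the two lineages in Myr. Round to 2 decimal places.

P = 760/2416 ≈ 0.31457 and Q = 312/2416 ≈ 0.129139.
Under the Kimura two-parameter model, d = −½ ln(1 − 2P − Q) − ¼ ln(1 − 2Q).
1 − 2P − Q = 0.241721, giving −½ ln(0.241721) = 0.709986.
1 − 2Q = 0.741722, giving −¼ ln(0.741722) = 0.074695.
d = 0.709986 + 0.074695 = 0.784681.
Under a molecular clock d = 2μt, so t = d/(2μ) = 0.784681 / (2 × 0.0236) = 16.62 Myr.

16.62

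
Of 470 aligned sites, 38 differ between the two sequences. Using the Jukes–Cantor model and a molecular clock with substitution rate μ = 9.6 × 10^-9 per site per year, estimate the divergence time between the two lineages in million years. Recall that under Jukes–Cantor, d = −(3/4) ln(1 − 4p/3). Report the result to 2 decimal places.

4.46

p = 38/470 ≈ 0.080851.
d = −(3/4) ln(1 − 4p/3) = −0.75 ln(1 − 0.107801) = −0.75 ln(0.892199)
  = −0.75 × (-0.114066) = 0.085550 substitutions/site.
Under a molecular clock d = 2μt, so t = d/(2μ) = 0.085550 / (2 × 9.6 × 10^-9) = 4.46 million years.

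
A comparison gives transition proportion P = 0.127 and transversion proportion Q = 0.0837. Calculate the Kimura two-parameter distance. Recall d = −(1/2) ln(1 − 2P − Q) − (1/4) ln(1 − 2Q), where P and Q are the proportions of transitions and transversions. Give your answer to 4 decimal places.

Under the Kimura two-parameter model, d = −½ ln(1 − 2P − Q) − ¼ ln(1 − 2Q).
1 − 2P − Q = 0.6623, giving −½ ln(0.6623) = 0.206018.
1 − 2Q = 0.8326, giving −¼ ln(0.8326) = 0.045800.
d = 0.206018 + 0.045800 = 0.251818.

0.2518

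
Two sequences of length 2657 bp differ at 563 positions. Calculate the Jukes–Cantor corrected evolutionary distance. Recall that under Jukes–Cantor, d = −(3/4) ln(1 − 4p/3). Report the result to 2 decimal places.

0.25

p = 563/2657 ≈ 0.211893.
d = −(3/4) ln(1 − 4p/3) = −0.75 ln(1 − 0.282524) = −0.75 ln(0.717476)
  = −0.75 × (-0.332016) = 0.249012 substitutions/site.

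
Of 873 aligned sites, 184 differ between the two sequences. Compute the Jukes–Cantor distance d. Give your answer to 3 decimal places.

0.247

p = 184/873 ≈ 0.210767.
d = −(3/4) ln(1 − 4p/3) = −0.75 ln(1 − 0.281023) = −0.75 ln(0.718977)
  = −0.75 × (-0.329926) = 0.247445 substitutions/site.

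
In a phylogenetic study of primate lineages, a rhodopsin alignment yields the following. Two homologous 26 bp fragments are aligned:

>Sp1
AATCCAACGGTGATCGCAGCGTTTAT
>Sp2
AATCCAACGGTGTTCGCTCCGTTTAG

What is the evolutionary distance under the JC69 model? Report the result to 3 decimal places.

0.172

The sequences differ at 4 of 26 sites (13, 18, 19, 26), so p = 4/26 ≈ 0.153846.
d = −(3/4) ln(1 − 4p/3) = −0.75 ln(1 − 0.205128) = −0.75 ln(0.794872)
  = −0.75 × (-0.229574) = 0.172181 substitutions/site.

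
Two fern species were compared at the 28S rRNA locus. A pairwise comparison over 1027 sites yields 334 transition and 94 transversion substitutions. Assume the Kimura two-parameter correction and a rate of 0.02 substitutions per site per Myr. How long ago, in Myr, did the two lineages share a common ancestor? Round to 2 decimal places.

P = 334/1027 ≈ 0.325219 and Q = 94/1027 ≈ 0.091529.
Under the Kimura two-parameter model, d = −½ ln(1 − 2P − Q) − ¼ ln(1 − 2Q).
1 − 2P − Q = 0.258033, giving −½ ln(0.258033) = 0.677334.
1 − 2Q = 0.816942, giving −¼ ln(0.816942) = 0.050547.
d = 0.677334 + 0.050547 = 0.727881.
Under a molecular clock d = 2μt, so t = d/(2μ) = 0.727881 / (2 × 0.02) = 18.20 Myr.

18.20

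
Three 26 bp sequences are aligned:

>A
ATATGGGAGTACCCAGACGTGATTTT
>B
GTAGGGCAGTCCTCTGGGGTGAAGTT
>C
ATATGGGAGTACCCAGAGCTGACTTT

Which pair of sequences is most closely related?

A–B: 10/26 differ, p = 0.385, d = 0.539.
A–C: 3/26 differ, p = 0.115, d = 0.125.
B–C: 10/26 differ, p = 0.385, d = 0.539.
The smallest distance is between A and C.

A and C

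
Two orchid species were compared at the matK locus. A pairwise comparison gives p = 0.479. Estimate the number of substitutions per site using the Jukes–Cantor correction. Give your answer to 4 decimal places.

d = −(3/4) ln(1 − 4p/3) = −0.75 ln(1 − 0.638667) = −0.75 ln(0.361333)
  = −0.75 × (-1.017955) = 0.763466 substitutions/site.

0.7635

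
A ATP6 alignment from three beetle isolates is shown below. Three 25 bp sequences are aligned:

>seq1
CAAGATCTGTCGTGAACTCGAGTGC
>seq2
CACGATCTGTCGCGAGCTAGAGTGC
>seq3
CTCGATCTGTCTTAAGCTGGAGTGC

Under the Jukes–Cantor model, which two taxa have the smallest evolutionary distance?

seq1 and seq2

seq1–seq2: 4/25 differ, p = 0.160, d = 0.180.
seq1–seq3: 6/25 differ, p = 0.240, d = 0.289.
seq2–seq3: 5/25 differ, p = 0.200, d = 0.233.
The smallest distance is between seq1 and seq2.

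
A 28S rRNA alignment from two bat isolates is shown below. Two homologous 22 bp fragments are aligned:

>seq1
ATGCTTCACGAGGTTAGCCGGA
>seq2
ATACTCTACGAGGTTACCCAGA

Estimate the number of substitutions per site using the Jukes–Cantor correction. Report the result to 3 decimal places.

The sequences differ at 5 of 22 sites (3, 6, 7, 17, 20), so p = 5/22 ≈ 0.227273.
d = −(3/4) ln(1 − 4p/3) = −0.75 ln(1 − 0.303031) = −0.75 ln(0.696969)
  = −0.75 × (-0.361014) = 0.270761 substitutions/site.

0.271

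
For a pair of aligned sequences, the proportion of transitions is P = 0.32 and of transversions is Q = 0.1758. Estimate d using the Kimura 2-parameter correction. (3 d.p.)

0.954

Under the Kimura two-parameter model, d = −½ ln(1 − 2P − Q) − ¼ ln(1 − 2Q).
1 − 2P − Q = 0.1842, giving −½ ln(0.1842) = 0.845867.
1 − 2Q = 0.6484, giving −¼ ln(0.6484) = 0.108312.
d = 0.845867 + 0.108312 = 0.954179.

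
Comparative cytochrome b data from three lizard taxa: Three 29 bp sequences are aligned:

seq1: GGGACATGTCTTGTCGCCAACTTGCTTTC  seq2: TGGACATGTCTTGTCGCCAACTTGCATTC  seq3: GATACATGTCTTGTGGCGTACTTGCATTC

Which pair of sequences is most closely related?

seq1–seq2: 2/29 differ, p = 0.069, d = 0.072.
seq1–seq3: 6/29 differ, p = 0.207, d = 0.242.
seq2–seq3: 6/29 differ, p = 0.207, d = 0.242.
The smallest distance is between seq1 and seq2.

seq1 and seq2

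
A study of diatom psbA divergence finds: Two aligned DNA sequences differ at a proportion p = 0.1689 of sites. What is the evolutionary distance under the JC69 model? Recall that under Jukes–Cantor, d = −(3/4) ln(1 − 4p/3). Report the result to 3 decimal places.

0.191

d = −(3/4) ln(1 − 4p/3) = −0.75 ln(1 − 0.2252) = −0.75 ln(0.7748)
  = −0.75 × (-0.255150) = 0.191363 substitutions/site.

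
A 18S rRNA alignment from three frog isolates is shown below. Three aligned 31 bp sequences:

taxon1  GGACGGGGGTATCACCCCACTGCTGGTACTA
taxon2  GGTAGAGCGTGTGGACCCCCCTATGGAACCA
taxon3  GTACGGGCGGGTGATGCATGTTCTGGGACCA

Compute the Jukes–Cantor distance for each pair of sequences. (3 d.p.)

taxon1–taxon2: 14/31 sites differ → p ≈ 0.451613, d = −0.75 ln(1 − 0.602151) = 0.691262 ≈ 0.691.
taxon1–taxon3: 13/31 sites differ → p ≈ 0.419355, d = −0.75 ln(1 − 0.55914) = 0.614271 ≈ 0.614.
taxon2–taxon3: 14/31 sites differ → p ≈ 0.451613, d = −0.75 ln(1 − 0.602151) = 0.691262 ≈ 0.691.

d(taxon1,taxon2) = 0.691, d(taxon1,taxon3) = 0.614, d(taxon2,taxon3) = 0.691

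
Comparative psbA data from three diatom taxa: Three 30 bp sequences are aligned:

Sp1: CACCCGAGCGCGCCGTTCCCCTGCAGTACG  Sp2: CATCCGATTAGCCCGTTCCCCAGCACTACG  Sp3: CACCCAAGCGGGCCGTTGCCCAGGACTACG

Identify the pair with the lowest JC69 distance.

Sp1–Sp2: 8/30 differ, p = 0.267, d = 0.330.
Sp1–Sp3: 6/30 differ, p = 0.200, d = 0.233.
Sp2–Sp3: 8/30 differ, p = 0.267, d = 0.330.
The smallest distance is between Sp1 and Sp3.

Sp1 and Sp3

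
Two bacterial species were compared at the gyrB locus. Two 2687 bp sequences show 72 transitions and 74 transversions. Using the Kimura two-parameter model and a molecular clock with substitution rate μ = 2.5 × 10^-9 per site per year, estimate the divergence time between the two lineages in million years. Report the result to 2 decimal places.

P = 72/2687 ≈ 0.026796 and Q = 74/2687 ≈ 0.02754.
Under the Kimura two-parameter model, d = −½ ln(1 − 2P − Q) − ¼ ln(1 − 2Q).
1 − 2P − Q = 0.918868, giving −½ ln(0.918868) = 0.042306.
1 − 2Q = 0.94492, giving −¼ ln(0.94492) = 0.014164.
d = 0.042306 + 0.014164 = 0.056470.
Under a molecular clock d = 2μt, so t = d/(2μ) = 0.056470 / (2 × 2.5 × 10^-9) = 11.29 million years.

11.29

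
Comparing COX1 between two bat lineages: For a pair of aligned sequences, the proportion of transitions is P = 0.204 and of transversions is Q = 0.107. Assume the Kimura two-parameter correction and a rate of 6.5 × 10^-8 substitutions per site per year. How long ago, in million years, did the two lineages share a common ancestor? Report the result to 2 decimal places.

3.25

Under the Kimura two-parameter model, d = −½ ln(1 − 2P − Q) − ¼ ln(1 − 2Q).
1 − 2P − Q = 0.485, giving −½ ln(0.485) = 0.361803.
1 − 2Q = 0.786, giving −¼ ln(0.786) = 0.060200.
d = 0.361803 + 0.060200 = 0.422003.
Under a molecular clock d = 2μt, so t = d/(2μ) = 0.422003 / (2 × 6.5 × 10^-8) = 3.25 million years.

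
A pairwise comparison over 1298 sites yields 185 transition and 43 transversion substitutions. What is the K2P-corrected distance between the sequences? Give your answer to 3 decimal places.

P = 185/1298 ≈ 0.142527 and Q = 43/1298 ≈ 0.033128.
Under the Kimura two-parameter model, d = −½ ln(1 − 2P − Q) − ¼ ln(1 − 2Q).
1 − 2P − Q = 0.681818, giving −½ ln(0.681818) = 0.191496.
1 − 2Q = 0.933744, giving −¼ ln(0.933744) = 0.017138.
d = 0.191496 + 0.017138 = 0.208634.

0.209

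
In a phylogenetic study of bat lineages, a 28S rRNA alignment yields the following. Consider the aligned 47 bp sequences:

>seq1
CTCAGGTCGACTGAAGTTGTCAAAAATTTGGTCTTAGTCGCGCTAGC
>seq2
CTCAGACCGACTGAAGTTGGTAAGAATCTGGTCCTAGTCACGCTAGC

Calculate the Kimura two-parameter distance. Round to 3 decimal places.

0.203

Of 47 sites, 7 differences are transitions and 1 are transversions, so P = 7/47 ≈ 0.148936 and Q = 1/47 ≈ 0.021277.
Under the Kimura two-parameter model, d = −½ ln(1 − 2P − Q) − ¼ ln(1 − 2Q).
1 − 2P − Q = 0.680851, giving −½ ln(0.680851) = 0.192206.
1 − 2Q = 0.957446, giving −¼ ln(0.957446) = 0.010871.
d = 0.192206 + 0.010871 = 0.203077.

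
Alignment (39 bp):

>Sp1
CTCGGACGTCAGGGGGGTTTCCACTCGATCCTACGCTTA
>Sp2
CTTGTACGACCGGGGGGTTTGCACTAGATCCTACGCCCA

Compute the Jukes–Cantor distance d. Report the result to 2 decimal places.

The sequences differ at 8 of 39 sites (3, 5, 9, 11, 21, 26, 37, 38), so p = 8/39 ≈ 0.205128.
d = −(3/4) ln(1 − 4p/3) = −0.75 ln(1 − 0.273504) = −0.75 ln(0.726496)
  = −0.75 × (-0.319522) = 0.239642 substitutions/site.

0.24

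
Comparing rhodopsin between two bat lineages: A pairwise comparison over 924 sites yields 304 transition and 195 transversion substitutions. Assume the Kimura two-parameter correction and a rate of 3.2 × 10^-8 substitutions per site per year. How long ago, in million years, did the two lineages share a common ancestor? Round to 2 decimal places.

P = 304/924 ≈ 0.329004 and Q = 195/924 ≈ 0.211039.
Under the Kimura two-parameter model, d = −½ ln(1 − 2P − Q) − ¼ ln(1 − 2Q).
1 − 2P − Q = 0.130953, giving −½ ln(0.130953) = 1.016458.
1 − 2Q = 0.577922, giving −¼ ln(0.577922) = 0.137079.
d = 1.016458 + 0.137079 = 1.153537.
Under a molecular clock d = 2μt, so t = d/(2μ) = 1.153537 / (2 × 3.2 × 10^-8) = 18.02 million years.

18.02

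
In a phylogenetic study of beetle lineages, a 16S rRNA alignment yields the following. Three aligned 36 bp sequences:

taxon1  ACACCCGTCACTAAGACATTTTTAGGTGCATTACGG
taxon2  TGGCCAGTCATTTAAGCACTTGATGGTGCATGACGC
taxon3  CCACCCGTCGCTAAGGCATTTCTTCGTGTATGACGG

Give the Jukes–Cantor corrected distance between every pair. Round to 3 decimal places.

d(taxon1,taxon2) = 0.548, d(taxon1,taxon3) = 0.264, d(taxon2,taxon3) = 0.548

taxon1–taxon2: 14/36 sites differ → p ≈ 0.388889, d = −0.75 ln(1 − 0.518519) = 0.548166 ≈ 0.548.
taxon1–taxon3: 8/36 sites differ → p ≈ 0.222222, d = −0.75 ln(1 − 0.296296) = 0.263548 ≈ 0.264.
taxon2–taxon3: 14/36 sites differ → p ≈ 0.388889, d = −0.75 ln(1 − 0.518519) = 0.548166 ≈ 0.548.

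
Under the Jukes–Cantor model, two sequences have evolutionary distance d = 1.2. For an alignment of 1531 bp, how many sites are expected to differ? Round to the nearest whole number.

916

Invert JC69: p = (3/4)(1 − e^(−4d/3)) = 0.75 × (1 − e^(-1.6)) = 0.75 × (1 − 0.201897) = 0.598577.
Expected differing sites = pL ≈ 0.598577 × 1531 = 916.421387 ≈ 916.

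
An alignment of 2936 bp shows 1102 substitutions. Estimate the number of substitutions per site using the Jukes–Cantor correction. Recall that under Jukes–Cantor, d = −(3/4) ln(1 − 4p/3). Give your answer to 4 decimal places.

p = 1102/2936 ≈ 0.375341.
d = −(3/4) ln(1 − 4p/3) = −0.75 ln(1 − 0.500455) = −0.75 ln(0.499545)
  = −0.75 × (-0.694058) = 0.520544 substitutions/site.

0.5205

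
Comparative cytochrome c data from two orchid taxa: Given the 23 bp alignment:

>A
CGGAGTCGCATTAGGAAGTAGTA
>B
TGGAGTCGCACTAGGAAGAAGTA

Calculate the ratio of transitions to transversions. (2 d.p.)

Transitions are A↔G and C↔T; transversions are all other mismatches.
Transitions: 2. Transversions: 1.
R = 2/1 = 2.00.

2.00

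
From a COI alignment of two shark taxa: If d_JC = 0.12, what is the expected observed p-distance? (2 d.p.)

p = (3/4)(1 − e^(−4d/3)) = 0.75 × (1 − e^(-0.16)) = 0.75 × (1 − 0.852144) = 0.110892.

0.11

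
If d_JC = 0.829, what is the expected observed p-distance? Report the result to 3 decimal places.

p = (3/4)(1 − e^(−4d/3)) = 0.75 × (1 − e^(-1.105333)) = 0.75 × (1 − 0.331101) = 0.501674.

0.502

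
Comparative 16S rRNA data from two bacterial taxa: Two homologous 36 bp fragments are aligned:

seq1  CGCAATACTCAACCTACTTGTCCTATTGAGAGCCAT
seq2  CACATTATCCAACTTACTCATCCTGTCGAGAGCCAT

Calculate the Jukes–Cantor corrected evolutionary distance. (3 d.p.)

0.304

The sequences differ at 9 of 36 sites (2, 5, 8, 9, 14, 19, 20, 25, 27), so p = 9/36 = 0.25.
d = −(3/4) ln(1 − 4p/3) = −0.75 ln(1 − 0.333333) = −0.75 ln(0.666667)
  = −0.75 × (-0.405465) = 0.304099 substitutions/site.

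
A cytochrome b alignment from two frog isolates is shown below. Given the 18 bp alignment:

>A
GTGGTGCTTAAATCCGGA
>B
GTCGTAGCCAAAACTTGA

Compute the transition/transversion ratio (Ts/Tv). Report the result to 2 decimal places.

1.00

Transitions are A↔G and C↔T; transversions are all other mismatches.
Transitions: 4. Transversions: 4.
R = 4/4 = 1.00.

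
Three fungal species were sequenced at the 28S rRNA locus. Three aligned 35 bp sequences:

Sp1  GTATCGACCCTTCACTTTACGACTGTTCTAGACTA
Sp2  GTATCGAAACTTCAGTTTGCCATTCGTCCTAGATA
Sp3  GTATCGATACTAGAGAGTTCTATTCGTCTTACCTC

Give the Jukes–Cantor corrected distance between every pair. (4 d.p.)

d(Sp1,Sp2) = 0.5128, d(Sp1,Sp3) = 0.7053, d(Sp2,Sp3) = 0.4073

Sp1–Sp2: 13/35 sites differ → p ≈ 0.371429, d = −0.75 ln(1 − 0.495239) = 0.512753 ≈ 0.5128.
Sp1–Sp3: 16/35 sites differ → p ≈ 0.457143, d = −0.75 ln(1 − 0.609524) = 0.705292 ≈ 0.7053.
Sp2–Sp3: 11/35 sites differ → p ≈ 0.314286, d = −0.75 ln(1 − 0.419048) = 0.407315 ≈ 0.4073.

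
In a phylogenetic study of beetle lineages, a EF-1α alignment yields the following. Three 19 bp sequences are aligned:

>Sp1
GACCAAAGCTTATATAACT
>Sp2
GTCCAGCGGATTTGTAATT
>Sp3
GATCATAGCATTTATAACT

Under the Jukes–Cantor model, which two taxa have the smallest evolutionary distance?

Sp1 and Sp3

Sp1–Sp2: 8/19 differ, p = 0.421, d = 0.618.
Sp1–Sp3: 4/19 differ, p = 0.211, d = 0.247.
Sp2–Sp3: 7/19 differ, p = 0.368, d = 0.507.
The smallest distance is between Sp1 and Sp3.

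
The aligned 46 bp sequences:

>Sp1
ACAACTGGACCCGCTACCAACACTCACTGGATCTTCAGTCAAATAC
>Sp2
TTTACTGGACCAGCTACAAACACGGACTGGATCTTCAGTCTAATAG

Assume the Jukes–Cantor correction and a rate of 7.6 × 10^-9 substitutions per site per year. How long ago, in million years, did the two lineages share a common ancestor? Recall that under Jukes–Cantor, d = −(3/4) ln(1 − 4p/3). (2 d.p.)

14.92

The sequences differ at 9 of 46 sites (1, 2, 3, 12, 18, 24, 25, 41, 46), so p = 9/46 ≈ 0.195652.
d = −(3/4) ln(1 − 4p/3) = −0.75 ln(1 − 0.260869) = −0.75 ln(0.739131)
  = −0.75 × (-0.302280) = 0.226710 substitutions/site.
Under a molecular clock d = 2μt, so t = d/(2μ) = 0.226710 / (2 × 7.6 × 10^-9) = 14.92 million years.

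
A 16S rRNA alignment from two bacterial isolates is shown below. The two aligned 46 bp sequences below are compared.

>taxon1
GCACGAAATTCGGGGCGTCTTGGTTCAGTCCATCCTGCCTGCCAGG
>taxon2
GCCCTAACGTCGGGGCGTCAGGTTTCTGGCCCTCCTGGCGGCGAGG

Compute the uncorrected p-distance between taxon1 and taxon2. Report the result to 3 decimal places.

0.283

The sequences differ at 13 of 46 positions.
p = 13/46 = 0.282608… ≈ 0.283 (to 3 d.p.).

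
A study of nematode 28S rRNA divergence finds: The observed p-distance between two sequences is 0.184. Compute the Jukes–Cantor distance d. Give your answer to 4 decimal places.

0.2111

d = −(3/4) ln(1 − 4p/3) = −0.75 ln(1 − 0.245333) = −0.75 ln(0.754667)
  = −0.75 × (-0.281479) = 0.211109 substitutions/site.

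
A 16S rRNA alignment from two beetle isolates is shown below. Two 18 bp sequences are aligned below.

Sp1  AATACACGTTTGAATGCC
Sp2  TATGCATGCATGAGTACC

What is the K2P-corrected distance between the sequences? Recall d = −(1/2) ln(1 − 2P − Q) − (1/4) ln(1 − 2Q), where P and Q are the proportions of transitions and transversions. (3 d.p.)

0.612

Of 18 sites, 5 differences are transitions and 2 are transversions, so P = 5/18 ≈ 0.277778 and Q = 2/18 ≈ 0.111111.
Under the Kimura two-parameter model, d = −½ ln(1 − 2P − Q) − ¼ ln(1 − 2Q).
1 − 2P − Q = 0.333333, giving −½ ln(0.333333) = 0.549307.
1 − 2Q = 0.777778, giving −¼ ln(0.777778) = 0.062829.
d = 0.549307 + 0.062829 = 0.612136.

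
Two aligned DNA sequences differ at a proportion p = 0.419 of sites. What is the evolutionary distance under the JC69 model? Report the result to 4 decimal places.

d = −(3/4) ln(1 − 4p/3) = −0.75 ln(1 − 0.558667) = −0.75 ln(0.441333)
  = −0.75 × (-0.817956) = 0.613467 substitutions/site.

0.6135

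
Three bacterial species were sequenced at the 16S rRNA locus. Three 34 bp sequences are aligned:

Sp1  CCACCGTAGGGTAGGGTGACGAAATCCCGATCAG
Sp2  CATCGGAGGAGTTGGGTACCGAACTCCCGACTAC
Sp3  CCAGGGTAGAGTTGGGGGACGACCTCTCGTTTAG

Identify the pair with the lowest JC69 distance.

Sp1 and Sp3

Sp1–Sp2: 13/34 differ, p = 0.382, d = 0.535.
Sp1–Sp3: 10/34 differ, p = 0.294, d = 0.373.
Sp2–Sp3: 13/34 differ, p = 0.382, d = 0.535.
The smallest distance is between Sp1 and Sp3.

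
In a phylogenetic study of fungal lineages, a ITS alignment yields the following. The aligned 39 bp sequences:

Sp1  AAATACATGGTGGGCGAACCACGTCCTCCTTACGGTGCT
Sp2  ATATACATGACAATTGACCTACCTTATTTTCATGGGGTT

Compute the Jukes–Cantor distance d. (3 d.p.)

0.717

The sequences differ at 18 of 39 sites, so p = 18/39 ≈ 0.461538.
d = −(3/4) ln(1 − 4p/3) = −0.75 ln(1 − 0.615384) = −0.75 ln(0.384616)
  = −0.75 × (-0.955510) = 0.716633 substitutions/site.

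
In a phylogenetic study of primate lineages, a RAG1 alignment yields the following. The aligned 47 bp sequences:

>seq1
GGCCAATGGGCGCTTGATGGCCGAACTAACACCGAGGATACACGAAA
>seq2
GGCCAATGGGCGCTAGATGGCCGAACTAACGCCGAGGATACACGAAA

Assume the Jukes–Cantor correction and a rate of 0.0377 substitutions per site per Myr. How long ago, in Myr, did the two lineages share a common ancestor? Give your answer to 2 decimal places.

The sequences differ at 2 of 47 sites (15, 31), so p = 2/47 ≈ 0.042553.
d = −(3/4) ln(1 − 4p/3) = −0.75 ln(1 − 0.056737) = −0.75 ln(0.943263)
  = −0.75 × (-0.058410) = 0.043808 substitutions/site.
Under a molecular clock d = 2μt, so t = d/(2μ) = 0.043808 / (2 × 0.0377) = 0.58 Myr.

0.58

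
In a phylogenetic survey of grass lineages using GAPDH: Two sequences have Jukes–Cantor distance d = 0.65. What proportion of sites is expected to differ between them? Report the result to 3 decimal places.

p = (3/4)(1 − e^(−4d/3)) = 0.75 × (1 − e^(-0.866667)) = 0.75 × (1 − 0.420350) = 0.434738.

0.435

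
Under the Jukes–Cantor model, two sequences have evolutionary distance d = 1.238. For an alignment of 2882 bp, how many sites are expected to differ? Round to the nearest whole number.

Invert JC69: p = (3/4)(1 − e^(−4d/3)) = 0.75 × (1 − e^(-1.650667)) = 0.75 × (1 − 0.191922) = 0.606059.
Expected differing sites = pL ≈ 0.606059 × 2882 = 1746.662038 ≈ 1747.

1747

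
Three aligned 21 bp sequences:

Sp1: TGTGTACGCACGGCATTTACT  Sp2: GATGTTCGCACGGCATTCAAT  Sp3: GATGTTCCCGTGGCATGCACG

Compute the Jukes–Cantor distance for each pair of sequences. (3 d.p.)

Sp1–Sp2: 5/21 sites differ → p ≈ 0.238095, d = −0.75 ln(1 − 0.31746) = 0.286451 ≈ 0.286.
Sp1–Sp3: 9/21 sites differ → p ≈ 0.428571, d = −0.75 ln(1 − 0.571428) = 0.635472 ≈ 0.635.
Sp2–Sp3: 6/21 sites differ → p ≈ 0.285714, d = −0.75 ln(1 − 0.380952) = 0.359679 ≈ 0.360.

d(Sp1,Sp2) = 0.286, d(Sp1,Sp3) = 0.635, d(Sp2,Sp3) = 0.360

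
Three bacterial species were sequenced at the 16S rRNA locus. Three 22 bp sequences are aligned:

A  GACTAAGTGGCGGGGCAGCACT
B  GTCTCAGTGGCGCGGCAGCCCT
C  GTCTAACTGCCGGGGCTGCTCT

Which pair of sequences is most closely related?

A and B

A–B: 4/22 differ, p = 0.182, d = 0.208.
A–C: 5/22 differ, p = 0.227, d = 0.271.
B–C: 6/22 differ, p = 0.273, d = 0.339.
The smallest distance is between A and B.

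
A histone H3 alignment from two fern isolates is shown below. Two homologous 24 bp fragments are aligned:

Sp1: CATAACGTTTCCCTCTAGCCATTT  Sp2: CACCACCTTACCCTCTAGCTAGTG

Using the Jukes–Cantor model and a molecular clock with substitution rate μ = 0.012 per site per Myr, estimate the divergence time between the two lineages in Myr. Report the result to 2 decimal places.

15.39

The sequences differ at 7 of 24 sites (3, 4, 7, 10, 20, 22, 24), so p = 7/24 ≈ 0.291667.
d = −(3/4) ln(1 − 4p/3) = −0.75 ln(1 − 0.388889) = −0.75 ln(0.611111)
  = −0.75 × (-0.492477) = 0.369358 substitutions/site.
Under a molecular clock d = 2μt, so t = d/(2μ) = 0.369358 / (2 × 0.012) = 15.39 Myr.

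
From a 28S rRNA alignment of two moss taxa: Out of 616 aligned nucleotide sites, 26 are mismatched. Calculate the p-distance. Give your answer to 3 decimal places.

0.042

p = 26/616 = 0.042207… ≈ 0.042 (to 3 d.p.).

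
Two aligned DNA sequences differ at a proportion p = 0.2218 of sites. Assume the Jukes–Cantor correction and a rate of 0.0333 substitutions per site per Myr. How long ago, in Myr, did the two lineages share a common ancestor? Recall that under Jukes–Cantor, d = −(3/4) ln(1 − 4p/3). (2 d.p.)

3.95

d = −(3/4) ln(1 − 4p/3) = −0.75 ln(1 − 0.295733) = −0.75 ln(0.704267)
  = −0.75 × (-0.350598) = 0.262949 substitutions/site.
Under a molecular clock d = 2μt, so t = d/(2μ) = 0.262949 / (2 × 0.0333) = 3.95 Myr.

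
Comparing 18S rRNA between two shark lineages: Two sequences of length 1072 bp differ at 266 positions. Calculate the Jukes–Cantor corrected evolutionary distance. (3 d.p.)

0.301

p = 266/1072 ≈ 0.248134.
d = −(3/4) ln(1 − 4p/3) = −0.75 ln(1 − 0.330845) = −0.75 ln(0.669155)
  = −0.75 × (-0.401740) = 0.301305 substitutions/site.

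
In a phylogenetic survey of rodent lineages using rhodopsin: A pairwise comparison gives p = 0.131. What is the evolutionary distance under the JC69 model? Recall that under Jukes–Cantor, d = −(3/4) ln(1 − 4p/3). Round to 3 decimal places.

d = −(3/4) ln(1 − 4p/3) = −0.75 ln(1 − 0.174667) = −0.75 ln(0.825333)
  = −0.75 × (-0.191968) = 0.143976 substitutions/site.

0.144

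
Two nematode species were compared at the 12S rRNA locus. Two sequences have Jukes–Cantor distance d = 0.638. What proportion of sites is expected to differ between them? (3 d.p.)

0.430

p = (3/4)(1 − e^(−4d/3)) = 0.75 × (1 − e^(-0.850667)) = 0.75 × (1 − 0.427130) = 0.429653.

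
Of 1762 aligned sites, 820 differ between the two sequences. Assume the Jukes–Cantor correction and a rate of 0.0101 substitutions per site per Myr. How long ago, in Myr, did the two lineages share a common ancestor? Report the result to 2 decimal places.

35.97

p = 820/1762 ≈ 0.46538.
d = −(3/4) ln(1 − 4p/3) = −0.75 ln(1 − 0.620507) = −0.75 ln(0.379493)
  = −0.75 × (-0.968919) = 0.726689 substitutions/site.
Under a molecular clock d = 2μt, so t = d/(2μ) = 0.726689 / (2 × 0.0101) = 35.97 Myr.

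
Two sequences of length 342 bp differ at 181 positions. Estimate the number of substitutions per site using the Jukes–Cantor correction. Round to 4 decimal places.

p = 181/342 ≈ 0.52924.
d = −(3/4) ln(1 − 4p/3) = −0.75 ln(1 − 0.705653) = −0.75 ln(0.294347)
  = −0.75 × (-1.222996) = 0.917247 substitutions/site.

0.9172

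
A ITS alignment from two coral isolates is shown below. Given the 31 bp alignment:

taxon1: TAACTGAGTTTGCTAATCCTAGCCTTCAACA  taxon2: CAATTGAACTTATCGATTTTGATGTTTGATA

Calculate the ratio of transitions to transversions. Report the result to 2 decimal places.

Transitions are A↔G and C↔T; transversions are all other mismatches.
Transitions: 16. Transversions: 1.
R = 16/1 = 16.00.

16.00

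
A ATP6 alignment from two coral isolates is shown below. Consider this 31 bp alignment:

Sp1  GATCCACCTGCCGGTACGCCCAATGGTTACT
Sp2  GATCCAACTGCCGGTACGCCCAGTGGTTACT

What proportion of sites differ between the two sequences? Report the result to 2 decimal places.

The sequences differ at 2 of 31 positions (sites 7, 23).
p = 2/31 = 0.064516… ≈ 0.06 (to 2 d.p.).

0.06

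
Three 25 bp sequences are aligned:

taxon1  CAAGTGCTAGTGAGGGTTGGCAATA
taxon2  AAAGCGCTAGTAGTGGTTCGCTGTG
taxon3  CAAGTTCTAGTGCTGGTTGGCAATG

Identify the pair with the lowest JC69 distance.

taxon1–taxon2: 9/25 differ, p = 0.360, d = 0.490.
taxon1–taxon3: 4/25 differ, p = 0.160, d = 0.180.
taxon2–taxon3: 8/25 differ, p = 0.320, d = 0.417.
The smallest distance is between taxon1 and taxon3.

taxon1 and taxon3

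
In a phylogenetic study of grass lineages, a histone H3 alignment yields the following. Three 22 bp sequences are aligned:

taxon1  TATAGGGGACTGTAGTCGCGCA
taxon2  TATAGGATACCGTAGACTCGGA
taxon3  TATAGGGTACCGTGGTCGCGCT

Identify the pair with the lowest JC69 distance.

taxon1–taxon2: 6/22 differ, p = 0.273, d = 0.339.
taxon1–taxon3: 4/22 differ, p = 0.182, d = 0.208.
taxon2–taxon3: 6/22 differ, p = 0.273, d = 0.339.
The smallest distance is between taxon1 and taxon3.

taxon1 and taxon3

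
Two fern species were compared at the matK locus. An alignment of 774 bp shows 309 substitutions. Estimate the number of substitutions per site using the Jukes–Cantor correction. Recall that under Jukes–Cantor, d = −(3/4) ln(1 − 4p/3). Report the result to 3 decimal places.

0.570

p = 309/774 ≈ 0.399225.
d = −(3/4) ln(1 − 4p/3) = −0.75 ln(1 − 0.5323) = −0.75 ln(0.4677)
  = −0.75 × (-0.759928) = 0.569946 substitutions/site.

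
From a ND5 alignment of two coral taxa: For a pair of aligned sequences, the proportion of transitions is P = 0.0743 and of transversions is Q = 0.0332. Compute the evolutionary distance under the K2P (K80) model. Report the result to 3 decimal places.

Under the Kimura two-parameter model, d = −½ ln(1 − 2P − Q) − ¼ ln(1 − 2Q).
1 − 2P − Q = 0.8182, giving −½ ln(0.8182) = 0.100324.
1 − 2Q = 0.9336, giving −¼ ln(0.9336) = 0.017177.
d = 0.100324 + 0.017177 = 0.117501.

0.118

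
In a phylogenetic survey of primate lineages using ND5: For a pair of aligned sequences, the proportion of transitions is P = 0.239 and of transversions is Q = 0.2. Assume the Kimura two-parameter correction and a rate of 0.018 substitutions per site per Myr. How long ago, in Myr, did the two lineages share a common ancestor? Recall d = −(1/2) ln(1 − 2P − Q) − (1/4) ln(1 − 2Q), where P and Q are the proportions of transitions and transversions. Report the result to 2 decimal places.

19.29

Under the Kimura two-parameter model, d = −½ ln(1 − 2P − Q) − ¼ ln(1 − 2Q).
1 − 2P − Q = 0.322, giving −½ ln(0.322) = 0.566602.
1 − 2Q = 0.6, giving −¼ ln(0.6) = 0.127706.
d = 0.566602 + 0.127706 = 0.694308.
Under a molecular clock d = 2μt, so t = d/(2μ) = 0.694308 / (2 × 0.018) = 19.29 Myr.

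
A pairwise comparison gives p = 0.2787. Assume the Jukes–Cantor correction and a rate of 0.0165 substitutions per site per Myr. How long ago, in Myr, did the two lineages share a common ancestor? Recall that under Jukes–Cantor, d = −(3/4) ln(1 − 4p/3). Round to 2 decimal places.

10.56

d = −(3/4) ln(1 − 4p/3) = −0.75 ln(1 − 0.3716) = −0.75 ln(0.6284)
  = −0.75 × (-0.464578) = 0.348434 substitutions/site.
Under a molecular clock d = 2μt, so t = d/(2μ) = 0.348434 / (2 × 0.0165) = 10.56 Myr.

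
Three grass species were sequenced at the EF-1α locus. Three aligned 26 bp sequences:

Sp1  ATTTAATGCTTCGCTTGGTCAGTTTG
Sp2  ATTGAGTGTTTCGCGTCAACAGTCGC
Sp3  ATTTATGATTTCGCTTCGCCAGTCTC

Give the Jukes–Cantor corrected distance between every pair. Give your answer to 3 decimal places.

d(Sp1,Sp2) = 0.539, d(Sp1,Sp3) = 0.396, d(Sp2,Sp3) = 0.396

Sp1–Sp2: 10/26 sites differ → p ≈ 0.384615, d = −0.75 ln(1 − 0.51282) = 0.539341 ≈ 0.539.
Sp1–Sp3: 8/26 sites differ → p ≈ 0.307692, d = −0.75 ln(1 − 0.410256) = 0.396050 ≈ 0.396.
Sp2–Sp3: 8/26 sites differ → p ≈ 0.307692, d = −0.75 ln(1 − 0.410256) = 0.396050 ≈ 0.396.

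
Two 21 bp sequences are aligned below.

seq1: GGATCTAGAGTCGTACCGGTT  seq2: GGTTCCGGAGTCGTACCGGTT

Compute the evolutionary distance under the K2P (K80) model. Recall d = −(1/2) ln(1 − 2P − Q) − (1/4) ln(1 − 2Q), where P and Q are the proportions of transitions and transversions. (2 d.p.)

Of 21 sites, 2 differences are transitions and 1 are transversions, so P = 2/21 ≈ 0.095238 and Q = 1/21 ≈ 0.047619.
Under the Kimura two-parameter model, d = −½ ln(1 − 2P − Q) − ¼ ln(1 − 2Q).
1 − 2P − Q = 0.761905, giving −½ ln(0.761905) = 0.135967.
1 − 2Q = 0.904762, giving −¼ ln(0.904762) = 0.025021.
d = 0.135967 + 0.025021 = 0.160988.

0.16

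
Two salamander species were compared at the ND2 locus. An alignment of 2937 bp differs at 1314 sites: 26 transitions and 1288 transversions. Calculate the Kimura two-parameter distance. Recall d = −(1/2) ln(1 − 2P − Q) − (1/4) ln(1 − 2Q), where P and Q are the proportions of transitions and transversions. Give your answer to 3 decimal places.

P = 26/2937 ≈ 0.008853 and Q = 1288/2937 ≈ 0.438543.
Under the Kimura two-parameter model, d = −½ ln(1 − 2P − Q) − ¼ ln(1 − 2Q).
1 − 2P − Q = 0.543751, giving −½ ln(0.543751) = 0.304632.
1 − 2Q = 0.122914, giving −¼ ln(0.122914) = 0.524068.
d = 0.304632 + 0.524068 = 0.828700.

0.829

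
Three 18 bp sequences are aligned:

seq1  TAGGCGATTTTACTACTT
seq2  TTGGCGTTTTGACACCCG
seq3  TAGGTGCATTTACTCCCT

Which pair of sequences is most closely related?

seq1 and seq3

seq1–seq2: 7/18 differ, p = 0.389, d = 0.548.
seq1–seq3: 5/18 differ, p = 0.278, d = 0.347.
seq2–seq3: 7/18 differ, p = 0.389, d = 0.548.
The smallest distance is between seq1 and seq3.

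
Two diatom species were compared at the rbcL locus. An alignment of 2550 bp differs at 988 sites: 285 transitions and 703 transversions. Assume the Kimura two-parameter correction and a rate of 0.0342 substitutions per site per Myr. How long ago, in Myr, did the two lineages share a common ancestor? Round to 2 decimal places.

7.99

P = 285/2550 ≈ 0.111765 and Q = 703/2550 ≈ 0.275686.
Under the Kimura two-parameter model, d = −½ ln(1 − 2P − Q) − ¼ ln(1 − 2Q).
1 − 2P − Q = 0.500784, giving −½ ln(0.500784) = 0.345790.
1 − 2Q = 0.448628, giving −¼ ln(0.448628) = 0.200390.
d = 0.345790 + 0.200390 = 0.546180.
Under a molecular clock d = 2μt, so t = d/(2μ) = 0.546180 / (2 × 0.0342) = 7.99 Myr.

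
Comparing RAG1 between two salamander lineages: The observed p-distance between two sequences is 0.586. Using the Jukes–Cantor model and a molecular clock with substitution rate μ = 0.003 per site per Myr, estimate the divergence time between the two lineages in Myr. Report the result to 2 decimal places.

190.03

d = −(3/4) ln(1 − 4p/3) = −0.75 ln(1 − 0.781333) = −0.75 ln(0.218667)
  = −0.75 × (-1.520205) = 1.140154 substitutions/site.
Under a molecular clock d = 2μt, so t = d/(2μ) = 1.140154 / (2 × 0.003) = 190.03 Myr.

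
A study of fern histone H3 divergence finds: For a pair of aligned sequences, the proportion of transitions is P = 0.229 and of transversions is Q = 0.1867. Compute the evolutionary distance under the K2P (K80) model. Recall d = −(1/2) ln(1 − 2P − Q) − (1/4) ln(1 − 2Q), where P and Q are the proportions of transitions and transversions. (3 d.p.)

Under the Kimura two-parameter model, d = −½ ln(1 − 2P − Q) − ¼ ln(1 − 2Q).
1 − 2P − Q = 0.3553, giving −½ ln(0.3553) = 0.517396.
1 − 2Q = 0.6266, giving −¼ ln(0.6266) = 0.116862.
d = 0.517396 + 0.116862 = 0.634258.

0.634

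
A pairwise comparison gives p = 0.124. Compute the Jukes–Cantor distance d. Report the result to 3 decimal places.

d = −(3/4) ln(1 − 4p/3) = −0.75 ln(1 − 0.165333) = −0.75 ln(0.834667)
  = −0.75 × (-0.180722) = 0.135542 substitutions/site.

0.136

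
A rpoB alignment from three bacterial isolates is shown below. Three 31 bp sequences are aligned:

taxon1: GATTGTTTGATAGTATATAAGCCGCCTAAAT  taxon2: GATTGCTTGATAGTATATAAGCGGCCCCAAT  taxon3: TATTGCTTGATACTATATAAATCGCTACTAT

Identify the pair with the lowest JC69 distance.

taxon1 and taxon2

taxon1–taxon2: 4/31 differ, p = 0.129, d = 0.142.
taxon1–taxon3: 9/31 differ, p = 0.290, d = 0.367.
taxon2–taxon3: 8/31 differ, p = 0.258, d = 0.316.
The smallest distance is between taxon1 and taxon2.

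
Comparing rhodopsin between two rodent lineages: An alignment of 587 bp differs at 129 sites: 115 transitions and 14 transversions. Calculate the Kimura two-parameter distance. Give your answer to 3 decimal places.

P = 115/587 ≈ 0.195911 and Q = 14/587 ≈ 0.02385.
Under the Kimura two-parameter model, d = −½ ln(1 − 2P − Q) − ¼ ln(1 − 2Q).
1 − 2P − Q = 0.584328, giving −½ ln(0.584328) = 0.268646.
1 − 2Q = 0.9523, giving −¼ ln(0.9523) = 0.012219.
d = 0.268646 + 0.012219 = 0.280865.

0.281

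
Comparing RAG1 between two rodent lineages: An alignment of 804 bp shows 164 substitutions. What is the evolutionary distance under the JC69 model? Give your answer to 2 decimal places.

0.24

p = 164/804 ≈ 0.20398.
d = −(3/4) ln(1 − 4p/3) = −0.75 ln(1 − 0.271973) = −0.75 ln(0.728027)
  = −0.75 × (-0.317417) = 0.238063 substitutions/site.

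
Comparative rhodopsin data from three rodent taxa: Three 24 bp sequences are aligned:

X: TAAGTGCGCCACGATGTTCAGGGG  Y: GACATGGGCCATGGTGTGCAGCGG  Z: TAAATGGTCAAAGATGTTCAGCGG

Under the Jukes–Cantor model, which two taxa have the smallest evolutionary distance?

X–Y: 8/24 differ, p = 0.333, d = 0.441.
X–Z: 6/24 differ, p = 0.250, d = 0.304.
Y–Z: 7/24 differ, p = 0.292, d = 0.369.
The smallest distance is between X and Z.

X and Z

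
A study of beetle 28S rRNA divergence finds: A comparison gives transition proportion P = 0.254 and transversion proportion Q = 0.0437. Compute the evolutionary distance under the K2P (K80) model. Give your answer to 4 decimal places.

0.4240

Under the Kimura two-parameter model, d = −½ ln(1 − 2P − Q) − ¼ ln(1 − 2Q).
1 − 2P − Q = 0.4483, giving −½ ln(0.4483) = 0.401146.
1 − 2Q = 0.9126, giving −¼ ln(0.9126) = 0.022864.
d = 0.401146 + 0.022864 = 0.424010.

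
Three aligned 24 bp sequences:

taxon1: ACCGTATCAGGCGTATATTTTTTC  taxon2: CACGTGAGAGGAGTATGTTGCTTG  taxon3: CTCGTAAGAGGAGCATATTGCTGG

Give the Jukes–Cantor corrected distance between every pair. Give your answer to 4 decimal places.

taxon1–taxon2: 10/24 sites differ → p ≈ 0.416667, d = −0.75 ln(1 − 0.555556) = 0.608198 ≈ 0.6082.
taxon1–taxon3: 10/24 sites differ → p ≈ 0.416667, d = −0.75 ln(1 − 0.555556) = 0.608198 ≈ 0.6082.
taxon2–taxon3: 5/24 sites differ → p ≈ 0.208333, d = −0.75 ln(1 − 0.277777) = 0.244066 ≈ 0.2441.

d(taxon1,taxon2) = 0.6082, d(taxon1,taxon3) = 0.6082, d(taxon2,taxon3) = 0.2441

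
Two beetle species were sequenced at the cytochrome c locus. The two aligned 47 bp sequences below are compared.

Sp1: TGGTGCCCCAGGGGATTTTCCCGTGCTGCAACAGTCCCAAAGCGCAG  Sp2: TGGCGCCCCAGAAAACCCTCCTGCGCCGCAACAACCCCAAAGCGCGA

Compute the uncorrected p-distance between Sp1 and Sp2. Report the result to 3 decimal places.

0.298

The sequences differ at 14 of 47 positions.
p = 14/47 = 0.297872… ≈ 0.298 (to 3 d.p.).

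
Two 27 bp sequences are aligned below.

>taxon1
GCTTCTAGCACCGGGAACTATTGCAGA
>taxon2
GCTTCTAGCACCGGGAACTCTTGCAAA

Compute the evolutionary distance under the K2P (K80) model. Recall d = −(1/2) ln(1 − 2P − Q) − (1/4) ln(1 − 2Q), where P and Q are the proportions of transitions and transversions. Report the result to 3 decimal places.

0.078

Of 27 sites, 1 differences are transitions and 1 are transversions, so P = 1/27 ≈ 0.037037 and Q = 1/27 ≈ 0.037037.
Under the Kimura two-parameter model, d = −½ ln(1 − 2P − Q) − ¼ ln(1 − 2Q).
1 − 2P − Q = 0.888889, giving −½ ln(0.888889) = 0.058891.
1 − 2Q = 0.925926, giving −¼ ln(0.925926) = 0.019240.
d = 0.058891 + 0.019240 = 0.078131.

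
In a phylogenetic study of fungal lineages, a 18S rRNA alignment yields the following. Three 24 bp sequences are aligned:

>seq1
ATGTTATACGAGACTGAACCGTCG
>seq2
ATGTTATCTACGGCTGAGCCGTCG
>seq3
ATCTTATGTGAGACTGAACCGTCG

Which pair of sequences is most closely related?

seq1 and seq3

seq1–seq2: 6/24 differ, p = 0.250, d = 0.304.
seq1–seq3: 3/24 differ, p = 0.125, d = 0.137.
seq2–seq3: 6/24 differ, p = 0.250, d = 0.304.
The smallest distance is between seq1 and seq3.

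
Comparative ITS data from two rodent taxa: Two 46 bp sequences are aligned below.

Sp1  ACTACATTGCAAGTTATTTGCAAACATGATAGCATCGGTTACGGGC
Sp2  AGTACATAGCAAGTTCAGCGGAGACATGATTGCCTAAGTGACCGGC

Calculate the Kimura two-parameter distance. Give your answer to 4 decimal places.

0.3933

Of 46 sites, 3 differences are transitions and 11 are transversions, so P = 3/46 ≈ 0.065217 and Q = 11/46 ≈ 0.23913.
Under the Kimura two-parameter model, d = −½ ln(1 − 2P − Q) − ¼ ln(1 − 2Q).
1 − 2P − Q = 0.630436, giving −½ ln(0.630436) = 0.230672.
1 − 2Q = 0.52174, giving −¼ ln(0.52174) = 0.162646.
d = 0.230672 + 0.162646 = 0.393318.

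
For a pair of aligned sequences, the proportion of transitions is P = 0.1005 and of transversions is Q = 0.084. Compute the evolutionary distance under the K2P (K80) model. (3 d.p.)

Under the Kimura two-parameter model, d = −½ ln(1 − 2P − Q) − ¼ ln(1 − 2Q).
1 − 2P − Q = 0.715, giving −½ ln(0.715) = 0.167736.
1 − 2Q = 0.832, giving −¼ ln(0.832) = 0.045981.
d = 0.167736 + 0.045981 = 0.213717.

0.214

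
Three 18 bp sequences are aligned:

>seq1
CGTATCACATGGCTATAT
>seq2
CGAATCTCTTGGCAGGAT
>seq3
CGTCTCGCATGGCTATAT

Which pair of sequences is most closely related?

seq1–seq2: 6/18 differ, p = 0.333, d = 0.441.
seq1–seq3: 2/18 differ, p = 0.111, d = 0.120.
seq2–seq3: 7/18 differ, p = 0.389, d = 0.548.
The smallest distance is between seq1 and seq3.

seq1 and seq3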